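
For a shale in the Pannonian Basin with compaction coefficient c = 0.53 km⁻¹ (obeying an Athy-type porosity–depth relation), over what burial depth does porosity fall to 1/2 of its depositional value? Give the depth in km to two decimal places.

1.31 km

phi/phi₀ = 1/2 ⇒ exp(−c·Z) = 1/2 ⇒ Z = ln(2) / c
Z = 0.6931 / 0.53 = 1.308 km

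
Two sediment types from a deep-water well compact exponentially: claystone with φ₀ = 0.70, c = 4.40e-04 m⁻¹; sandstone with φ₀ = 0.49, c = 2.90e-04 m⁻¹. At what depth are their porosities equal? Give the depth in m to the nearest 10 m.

2380 m

Working in km (1 km = 1000 m; c in km⁻¹ = c in m⁻¹ × 1000):
Set φ₀ₐ e^(−cₐz) = φ₀ᵦ e^(−cᵦz) ⇒ ln(φ₀ₐ/φ₀ᵦ) = (cₐ − cᵦ)·z
z = ln(0.7/0.49) / (0.44 − 0.29) = 0.3567 / 0.15 = 2.378 km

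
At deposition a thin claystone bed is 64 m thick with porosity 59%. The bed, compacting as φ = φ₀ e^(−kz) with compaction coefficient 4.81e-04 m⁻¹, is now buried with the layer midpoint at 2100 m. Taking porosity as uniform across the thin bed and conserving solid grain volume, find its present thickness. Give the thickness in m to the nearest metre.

33 m

Working in km (1 km = 1000 m; k in km⁻¹ = k in m⁻¹ × 1000):
Porosity at 2.1 km: φ = 0.59·exp(−0.481×2.1) = 0.2149
Solid-volume conservation: h(1−φ) = h₀(1−φ₀) ⇒ h = h₀·(1−φ₀)/(1−φ)
h = 0.064 × (1 − 0.59)/(1 − 0.2149) = 0.064 × 0.5222 = 0.0334 km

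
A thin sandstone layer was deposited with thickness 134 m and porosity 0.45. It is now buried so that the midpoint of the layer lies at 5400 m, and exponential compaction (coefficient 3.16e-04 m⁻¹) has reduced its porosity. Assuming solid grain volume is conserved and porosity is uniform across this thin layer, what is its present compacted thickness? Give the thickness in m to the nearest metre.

80 m

Working in km (1 km = 1000 m; c in km⁻¹ = c in m⁻¹ × 1000):
Porosity at 5.4 km: n = 0.45·exp(−0.316×5.4) = 0.0817
Solid-volume conservation: h(1−n) = h₀(1−n₀) ⇒ h = h₀·(1−n₀)/(1−n)
h = 0.134 × (1 − 0.45)/(1 − 0.0817) = 0.134 × 0.5989 = 0.0803 km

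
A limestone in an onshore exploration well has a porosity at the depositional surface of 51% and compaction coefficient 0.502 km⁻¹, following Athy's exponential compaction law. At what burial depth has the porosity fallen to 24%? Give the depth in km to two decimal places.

Invert Athy's law: Z = ln(phi₀/phi) / c
Z = ln(0.51/0.24) / 0.502 = ln(2.125) / 0.502 = 0.7538 / 0.502 = 1.502 km

1.50 km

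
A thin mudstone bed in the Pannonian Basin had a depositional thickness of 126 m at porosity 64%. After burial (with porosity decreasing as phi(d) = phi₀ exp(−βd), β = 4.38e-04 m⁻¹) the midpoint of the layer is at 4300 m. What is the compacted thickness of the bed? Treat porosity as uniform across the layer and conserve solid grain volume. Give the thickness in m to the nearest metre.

Working in km (1 km = 1000 m; β in km⁻¹ = β in m⁻¹ × 1000):
Porosity at 4.3 km: phi = 0.64·exp(−0.438×4.3) = 0.0973
Solid-volume conservation: h(1−phi) = h₀(1−phi₀) ⇒ h = h₀·(1−phi₀)/(1−phi)
h = 0.126 × (1 − 0.64)/(1 − 0.0973) = 0.126 × 0.3988 = 0.0503 km

50 m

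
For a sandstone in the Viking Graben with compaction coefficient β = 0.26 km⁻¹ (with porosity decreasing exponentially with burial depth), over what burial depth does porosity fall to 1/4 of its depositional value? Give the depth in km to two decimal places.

5.33 km

n/n₀ = 1/4 ⇒ exp(−β·d) = 1/4 ⇒ d = ln(4) / β
d = 1.3863 / 0.26 = 5.332 km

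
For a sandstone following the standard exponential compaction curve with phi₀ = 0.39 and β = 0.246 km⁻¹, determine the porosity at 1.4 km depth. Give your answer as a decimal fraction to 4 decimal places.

phi = phi₀·exp(−β·Z) = 0.39 × exp(−0.246 × 1.4) = 0.39 × exp(−0.3444)
  = 0.39 × 0.7086 = 0.2764

0.2764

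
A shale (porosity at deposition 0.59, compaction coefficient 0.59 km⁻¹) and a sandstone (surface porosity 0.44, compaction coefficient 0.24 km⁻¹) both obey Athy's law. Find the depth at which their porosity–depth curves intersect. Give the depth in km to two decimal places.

Set phi₀ₐ e^(−βₐd) = phi₀ᵦ e^(−βᵦd) ⇒ ln(phi₀ₐ/phi₀ᵦ) = (βₐ − βᵦ)·d
d = ln(0.59/0.44) / (0.59 − 0.24) = 0.2933 / 0.35 = 0.838 km

0.84 km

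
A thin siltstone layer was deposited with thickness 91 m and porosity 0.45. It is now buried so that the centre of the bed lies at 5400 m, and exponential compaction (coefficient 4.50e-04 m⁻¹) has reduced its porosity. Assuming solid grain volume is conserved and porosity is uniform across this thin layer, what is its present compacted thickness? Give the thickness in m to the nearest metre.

52 m

Working in km (1 km = 1000 m; k in km⁻¹ = k in m⁻¹ × 1000):
Porosity at 5.4 km: n = 0.45·exp(−0.45×5.4) = 0.0396
Solid-volume conservation: h(1−n) = h₀(1−n₀) ⇒ h = h₀·(1−n₀)/(1−n)
h = 0.091 × (1 − 0.45)/(1 − 0.0396) = 0.091 × 0.5727 = 0.0521 km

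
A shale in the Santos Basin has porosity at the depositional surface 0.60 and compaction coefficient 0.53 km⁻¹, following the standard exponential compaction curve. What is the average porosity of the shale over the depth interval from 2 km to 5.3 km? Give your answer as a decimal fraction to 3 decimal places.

0.098

⟨n⟩ = (1/(z₂−z₁)) ∫ n₀ e^(−kz) dz = n₀·(e^(−k·z₁) − e^(−k·z₂)) / (k·(z₂−z₁))
e^(−0.53×2) = 0.3465; e^(−0.53×5.3) = 0.0603
⟨n⟩ = 0.6 × (0.3465 − 0.0603) / (0.53 × 3.3) = 0.6 × 0.1636 = 0.0982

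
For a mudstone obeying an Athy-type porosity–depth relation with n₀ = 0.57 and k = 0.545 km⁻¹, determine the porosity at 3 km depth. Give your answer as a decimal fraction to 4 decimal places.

0.1111

n = n₀·exp(−k·z) = 0.57 × exp(−0.545 × 3) = 0.57 × exp(−1.635)
  = 0.57 × 0.1950 = 0.1111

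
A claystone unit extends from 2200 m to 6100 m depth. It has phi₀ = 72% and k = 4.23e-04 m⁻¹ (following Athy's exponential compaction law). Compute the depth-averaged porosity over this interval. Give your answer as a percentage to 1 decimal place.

Working in km (1 km = 1000 m; k in km⁻¹ = k in m⁻¹ × 1000):
⟨phi⟩ = (1/(Z₂−Z₁)) ∫ phi₀ e^(−kZ) dZ = phi₀·(e^(−k·Z₁) − e^(−k·Z₂)) / (k·(Z₂−Z₁))
e^(−0.423×2.2) = 0.3943; e^(−0.423×6.1) = 0.0758
⟨phi⟩ = 0.72 × (0.3943 − 0.0758) / (0.423 × 3.9) = 0.72 × 0.1931 = 0.1390

13.9%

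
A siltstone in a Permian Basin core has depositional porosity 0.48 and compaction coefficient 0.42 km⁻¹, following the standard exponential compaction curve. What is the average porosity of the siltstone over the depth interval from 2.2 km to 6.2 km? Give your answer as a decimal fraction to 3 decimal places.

⟨n⟩ = (1/(d₂−d₁)) ∫ n₀ e^(−kd) dd = n₀·(e^(−k·d₁) − e^(−k·d₂)) / (k·(d₂−d₁))
e^(−0.42×2.2) = 0.3969; e^(−0.42×6.2) = 0.0740
⟨n⟩ = 0.48 × (0.3969 − 0.0740) / (0.42 × 4) = 0.48 × 0.1922 = 0.0923

0.092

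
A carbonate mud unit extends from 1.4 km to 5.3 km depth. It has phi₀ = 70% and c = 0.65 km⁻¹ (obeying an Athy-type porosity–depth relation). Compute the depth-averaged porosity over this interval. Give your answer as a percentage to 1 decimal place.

10.2%

⟨phi⟩ = (1/(z₂−z₁)) ∫ phi₀ e^(−cz) dz = phi₀·(e^(−c·z₁) − e^(−c·z₂)) / (c·(z₂−z₁))
e^(−0.65×1.4) = 0.4025; e^(−0.65×5.3) = 0.0319
⟨phi⟩ = 0.7 × (0.4025 − 0.0319) / (0.65 × 3.9) = 0.7 × 0.1462 = 0.1023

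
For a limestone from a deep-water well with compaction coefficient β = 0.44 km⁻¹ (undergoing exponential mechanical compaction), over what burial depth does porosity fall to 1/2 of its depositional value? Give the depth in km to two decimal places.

1.58 km

phi/phi₀ = 1/2 ⇒ exp(−β·Z) = 1/2 ⇒ Z = ln(2) / β
Z = 0.6931 / 0.44 = 1.575 km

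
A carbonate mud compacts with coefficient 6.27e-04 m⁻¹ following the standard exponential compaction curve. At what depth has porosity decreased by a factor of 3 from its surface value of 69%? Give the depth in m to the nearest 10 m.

1750 m

Working in km (1 km = 1000 m; c in km⁻¹ = c in m⁻¹ × 1000):
n/n₀ = 1/3 ⇒ exp(−c·d) = 1/3 ⇒ d = ln(3) / c
d = 1.0986 / 0.627 = 1.752 km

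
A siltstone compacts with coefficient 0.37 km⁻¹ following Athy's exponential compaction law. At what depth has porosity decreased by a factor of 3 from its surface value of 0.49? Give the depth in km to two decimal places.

2.97 km

φ/φ₀ = 1/3 ⇒ exp(−c·Z) = 1/3 ⇒ Z = ln(3) / c
Z = 1.0986 / 0.37 = 2.969 km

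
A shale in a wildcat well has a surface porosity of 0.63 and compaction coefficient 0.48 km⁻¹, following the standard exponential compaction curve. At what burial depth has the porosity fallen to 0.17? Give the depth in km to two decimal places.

Invert Athy's law: Z = ln(phi₀/phi) / k
Z = ln(0.63/0.17) / 0.48 = ln(3.706) / 0.48 = 1.3099 / 0.48 = 2.729 km

2.73 km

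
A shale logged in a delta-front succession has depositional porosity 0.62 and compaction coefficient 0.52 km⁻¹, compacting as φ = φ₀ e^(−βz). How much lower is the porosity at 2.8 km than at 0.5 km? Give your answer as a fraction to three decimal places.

φ(0.5) = 0.62·e^(−0.52×0.5) = 0.4781
φ(2.8) = 0.62·e^(−0.52×2.8) = 0.1446
Δφ = 0.4781 − 0.1446 = 0.3335

0.333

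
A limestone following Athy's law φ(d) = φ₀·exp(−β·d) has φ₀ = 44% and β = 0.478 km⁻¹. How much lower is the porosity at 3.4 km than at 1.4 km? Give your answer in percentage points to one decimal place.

φ(1.4) = 0.44·e^(−0.478×1.4) = 0.2253
φ(3.4) = 0.44·e^(−0.478×3.4) = 0.0866
Δφ = 0.2253 − 0.0866 = 0.1387

13.9 percentage points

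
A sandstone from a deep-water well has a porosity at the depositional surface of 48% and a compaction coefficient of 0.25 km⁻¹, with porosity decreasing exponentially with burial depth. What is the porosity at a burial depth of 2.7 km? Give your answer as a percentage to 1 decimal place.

phi = phi₀·exp(−c·Z) = 0.48 × exp(−0.25 × 2.7) = 0.48 × exp(−0.675)
  = 0.48 × 0.5092 = 0.2444

24.4%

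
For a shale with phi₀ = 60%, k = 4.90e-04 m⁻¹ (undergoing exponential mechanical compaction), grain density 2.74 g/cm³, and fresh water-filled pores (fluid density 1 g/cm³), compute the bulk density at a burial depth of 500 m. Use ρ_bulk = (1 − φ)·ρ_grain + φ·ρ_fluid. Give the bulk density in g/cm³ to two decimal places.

1.92 g/cm³

Working in km (1 km = 1000 m; k in km⁻¹ = k in m⁻¹ × 1000):
Porosity at depth: phi = 0.6·exp(−0.49×0.5) = 0.6×0.7827 = 0.4696
Bulk density: ρ_b = (1−phi)ρ_g + phi·ρ_f = 0.5304×2.74 + 0.4696×1
       = 1.453 + 0.470 = 1.923 g/cm³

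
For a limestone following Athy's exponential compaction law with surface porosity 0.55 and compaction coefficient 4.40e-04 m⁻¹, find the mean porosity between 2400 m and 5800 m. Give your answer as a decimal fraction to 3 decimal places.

0.099

Working in km (1 km = 1000 m; c in km⁻¹ = c in m⁻¹ × 1000):
⟨phi⟩ = (1/(d₂−d₁)) ∫ phi₀ e^(−cd) dd = phi₀·(e^(−c·d₁) − e^(−c·d₂)) / (c·(d₂−d₁))
e^(−0.44×2.4) = 0.3478; e^(−0.44×5.8) = 0.0779
⟨phi⟩ = 0.55 × (0.3478 − 0.0779) / (0.44 × 3.4) = 0.55 × 0.1804 = 0.0992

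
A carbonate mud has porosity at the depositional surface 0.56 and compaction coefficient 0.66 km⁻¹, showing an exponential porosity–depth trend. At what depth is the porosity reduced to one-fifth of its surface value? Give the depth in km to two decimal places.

2.44 km

n/n₀ = 1/5 ⇒ exp(−β·Z) = 1/5 ⇒ Z = ln(5) / β
Z = 1.6094 / 0.66 = 2.439 km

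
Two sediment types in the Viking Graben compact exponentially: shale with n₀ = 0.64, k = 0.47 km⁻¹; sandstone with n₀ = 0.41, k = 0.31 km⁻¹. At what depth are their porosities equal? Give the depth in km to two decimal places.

Set n₀ₐ e^(−kₐd) = n₀ᵦ e^(−kᵦd) ⇒ ln(n₀ₐ/n₀ᵦ) = (kₐ − kᵦ)·d
d = ln(0.64/0.41) / (0.47 − 0.31) = 0.4453 / 0.16 = 2.783 km

2.78 km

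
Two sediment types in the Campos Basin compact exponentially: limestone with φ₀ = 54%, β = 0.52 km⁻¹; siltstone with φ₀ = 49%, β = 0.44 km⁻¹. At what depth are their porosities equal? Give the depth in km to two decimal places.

1.21 km

Set φ₀ₐ e^(−βₐZ) = φ₀ᵦ e^(−βᵦZ) ⇒ ln(φ₀ₐ/φ₀ᵦ) = (βₐ − βᵦ)·Z
Z = ln(0.54/0.49) / (0.52 − 0.44) = 0.0972 / 0.08 = 1.215 km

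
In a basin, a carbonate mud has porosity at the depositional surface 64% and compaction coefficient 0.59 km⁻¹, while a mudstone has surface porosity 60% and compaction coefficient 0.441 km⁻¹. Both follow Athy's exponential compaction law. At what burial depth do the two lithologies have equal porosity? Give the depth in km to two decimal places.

0.43 km

Set φ₀ₐ e^(−kₐZ) = φ₀ᵦ e^(−kᵦZ) ⇒ ln(φ₀ₐ/φ₀ᵦ) = (kₐ − kᵦ)·Z
Z = ln(0.64/0.6) / (0.59 − 0.441) = 0.0645 / 0.149 = 0.433 km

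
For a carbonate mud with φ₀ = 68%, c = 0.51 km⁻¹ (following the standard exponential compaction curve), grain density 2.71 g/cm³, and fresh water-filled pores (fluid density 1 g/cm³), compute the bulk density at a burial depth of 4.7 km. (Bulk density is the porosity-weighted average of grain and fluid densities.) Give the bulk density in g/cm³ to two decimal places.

2.60 g/cm³

Porosity at depth: φ = 0.68·exp(−0.51×4.7) = 0.68×0.0910 = 0.0619
Bulk density: ρ_b = (1−φ)ρ_g + φ·ρ_f = 0.9381×2.71 + 0.0619×1
       = 2.542 + 0.062 = 2.604 g/cm³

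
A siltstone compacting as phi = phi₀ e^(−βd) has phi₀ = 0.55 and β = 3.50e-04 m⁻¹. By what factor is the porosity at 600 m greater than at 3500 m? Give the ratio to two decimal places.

Working in km (1 km = 1000 m; β in km⁻¹ = β in m⁻¹ × 1000):
phi(d₁)/phi(d₂) = e^(−β·d₁)/e^(−β·d₂) = e^{β(d₂−d₁)}
= exp(0.35 × 2.9) = exp(1.015) = 2.7594

2.76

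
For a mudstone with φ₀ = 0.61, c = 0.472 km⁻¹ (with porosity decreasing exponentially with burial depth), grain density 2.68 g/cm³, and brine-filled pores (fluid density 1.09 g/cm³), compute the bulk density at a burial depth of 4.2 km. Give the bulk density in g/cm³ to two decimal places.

2.55 g/cm³

Porosity at depth: φ = 0.61·exp(−0.472×4.2) = 0.61×0.1377 = 0.0840
Bulk density: ρ_b = (1−φ)ρ_g + φ·ρ_f = 0.9160×2.68 + 0.0840×1.09
       = 2.455 + 0.092 = 2.546 g/cm³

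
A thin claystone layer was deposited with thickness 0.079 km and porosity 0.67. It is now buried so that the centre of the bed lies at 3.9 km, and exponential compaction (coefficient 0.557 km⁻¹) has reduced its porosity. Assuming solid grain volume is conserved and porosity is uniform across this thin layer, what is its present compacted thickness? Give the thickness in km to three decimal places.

Porosity at 3.9 km: phi = 0.67·exp(−0.557×3.9) = 0.0763
Solid-volume conservation: h(1−phi) = h₀(1−phi₀) ⇒ h = h₀·(1−phi₀)/(1−phi)
h = 0.079 × (1 − 0.67)/(1 − 0.0763) = 0.079 × 0.3573 = 0.0282 km

0.028 km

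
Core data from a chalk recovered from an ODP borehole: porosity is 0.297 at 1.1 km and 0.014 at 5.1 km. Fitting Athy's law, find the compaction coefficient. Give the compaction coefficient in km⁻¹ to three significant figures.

0.764 km⁻¹

Athy: n(z) = n₀ e^(−kz) ⇒ n₁/n₂ = e^{k(z₂−z₁)} ⇒ k = ln(n₁/n₂)/(z₂−z₁)
k = ln(0.297/0.014) / (5.1 − 1.1) = ln(21.21) / 4 = 3.0547 / 4 = 0.7637 km⁻¹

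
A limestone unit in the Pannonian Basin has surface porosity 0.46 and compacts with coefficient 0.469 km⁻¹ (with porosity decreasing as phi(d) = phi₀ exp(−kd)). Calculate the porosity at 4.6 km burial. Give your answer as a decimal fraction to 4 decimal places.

phi = phi₀·exp(−k·d) = 0.46 × exp(−0.469 × 4.6) = 0.46 × exp(−2.157)
  = 0.46 × 0.1156 = 0.0532

0.0532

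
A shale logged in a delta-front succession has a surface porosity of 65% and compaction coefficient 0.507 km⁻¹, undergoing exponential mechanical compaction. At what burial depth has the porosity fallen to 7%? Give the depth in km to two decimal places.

4.40 km

Invert Athy's law: d = ln(n₀/n) / c
d = ln(0.65/0.07) / 0.507 = ln(9.286) / 0.507 = 2.2285 / 0.507 = 4.395 km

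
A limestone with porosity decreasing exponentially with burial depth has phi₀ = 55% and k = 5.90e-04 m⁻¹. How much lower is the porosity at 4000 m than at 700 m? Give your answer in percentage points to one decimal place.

Working in km (1 km = 1000 m; k in km⁻¹ = k in m⁻¹ × 1000):
phi(0.7) = 0.55·e^(−0.59×0.7) = 0.3639
phi(4) = 0.55·e^(−0.59×4) = 0.0519
Δphi = 0.3639 − 0.0519 = 0.3120

31.2 percentage points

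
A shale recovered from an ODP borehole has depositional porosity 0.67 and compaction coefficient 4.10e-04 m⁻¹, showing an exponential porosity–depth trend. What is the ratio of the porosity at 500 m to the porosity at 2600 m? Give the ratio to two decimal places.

2.37

Working in km (1 km = 1000 m; β in km⁻¹ = β in m⁻¹ × 1000):
phi(Z₁)/phi(Z₂) = e^(−β·Z₁)/e^(−β·Z₂) = e^{β(Z₂−Z₁)}
= exp(0.41 × 2.1) = exp(0.861) = 2.3655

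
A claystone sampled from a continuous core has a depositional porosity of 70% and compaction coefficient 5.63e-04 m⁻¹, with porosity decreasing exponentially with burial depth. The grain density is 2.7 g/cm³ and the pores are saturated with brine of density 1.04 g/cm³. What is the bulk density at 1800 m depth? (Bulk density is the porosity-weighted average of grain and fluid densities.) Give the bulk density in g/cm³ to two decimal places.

2.28 g/cm³

Working in km (1 km = 1000 m; β in km⁻¹ = β in m⁻¹ × 1000):
Porosity at depth: phi = 0.7·exp(−0.563×1.8) = 0.7×0.3630 = 0.2541
Bulk density: ρ_b = (1−phi)ρ_g + phi·ρ_f = 0.7459×2.7 + 0.2541×1.04
       = 2.014 + 0.264 = 2.278 g/cm³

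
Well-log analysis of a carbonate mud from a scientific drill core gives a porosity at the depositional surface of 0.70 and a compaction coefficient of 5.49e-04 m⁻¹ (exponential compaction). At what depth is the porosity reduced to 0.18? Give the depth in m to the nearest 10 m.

2470 m

Working in km (1 km = 1000 m; k in km⁻¹ = k in m⁻¹ × 1000):
Invert Athy's law: Z = ln(φ₀/φ) / k
Z = ln(0.7/0.18) / 0.549 = ln(3.889) / 0.549 = 1.3581 / 0.549 = 2.474 km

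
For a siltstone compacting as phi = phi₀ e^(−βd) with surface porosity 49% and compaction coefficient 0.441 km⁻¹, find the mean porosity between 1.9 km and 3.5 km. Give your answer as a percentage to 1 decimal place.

15.2%

⟨phi⟩ = (1/(d₂−d₁)) ∫ phi₀ e^(−βd) dd = phi₀·(e^(−β·d₁) − e^(−β·d₂)) / (β·(d₂−d₁))
e^(−0.441×1.9) = 0.4326; e^(−0.441×3.5) = 0.2136
⟨phi⟩ = 0.49 × (0.4326 − 0.2136) / (0.441 × 1.6) = 0.49 × 0.3104 = 0.1521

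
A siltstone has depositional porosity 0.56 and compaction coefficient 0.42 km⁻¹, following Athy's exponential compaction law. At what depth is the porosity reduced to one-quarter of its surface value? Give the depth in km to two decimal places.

phi/phi₀ = 1/4 ⇒ exp(−k·d) = 1/4 ⇒ d = ln(4) / k
d = 1.3863 / 0.42 = 3.301 km

3.30 km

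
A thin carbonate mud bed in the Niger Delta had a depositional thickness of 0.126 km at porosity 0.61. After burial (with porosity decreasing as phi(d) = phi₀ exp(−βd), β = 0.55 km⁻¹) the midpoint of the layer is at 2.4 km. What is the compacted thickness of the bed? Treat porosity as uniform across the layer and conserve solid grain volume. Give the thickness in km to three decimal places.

0.059 km

Porosity at 2.4 km: phi = 0.61·exp(−0.55×2.4) = 0.1630
Solid-volume conservation: h(1−phi) = h₀(1−phi₀) ⇒ h = h₀·(1−phi₀)/(1−phi)
h = 0.126 × (1 − 0.61)/(1 − 0.1630) = 0.126 × 0.4659 = 0.0587 km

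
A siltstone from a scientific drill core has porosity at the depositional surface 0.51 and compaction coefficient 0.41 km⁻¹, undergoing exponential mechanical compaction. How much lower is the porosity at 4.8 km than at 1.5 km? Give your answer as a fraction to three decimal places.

0.204

n(1.5) = 0.51·e^(−0.41×1.5) = 0.2757
n(4.8) = 0.51·e^(−0.41×4.8) = 0.0713
Δn = 0.2757 − 0.0713 = 0.2045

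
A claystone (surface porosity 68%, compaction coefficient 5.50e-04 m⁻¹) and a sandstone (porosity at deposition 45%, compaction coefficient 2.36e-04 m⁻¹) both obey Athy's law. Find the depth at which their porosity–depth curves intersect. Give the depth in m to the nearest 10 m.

1310 m

Working in km (1 km = 1000 m; k in km⁻¹ = k in m⁻¹ × 1000):
Set n₀ₐ e^(−kₐd) = n₀ᵦ e^(−kᵦd) ⇒ ln(n₀ₐ/n₀ᵦ) = (kₐ − kᵦ)·d
d = ln(0.68/0.45) / (0.55 − 0.236) = 0.4128 / 0.314 = 1.315 km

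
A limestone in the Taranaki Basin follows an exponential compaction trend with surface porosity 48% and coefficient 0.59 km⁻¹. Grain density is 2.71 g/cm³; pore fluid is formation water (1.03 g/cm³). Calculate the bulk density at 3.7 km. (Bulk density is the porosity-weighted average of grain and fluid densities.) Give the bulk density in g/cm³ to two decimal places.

Porosity at depth: phi = 0.48·exp(−0.59×3.7) = 0.48×0.1127 = 0.0541
Bulk density: ρ_b = (1−phi)ρ_g + phi·ρ_f = 0.9459×2.71 + 0.0541×1.03
       = 2.563 + 0.056 = 2.619 g/cm³

2.62 g/cm³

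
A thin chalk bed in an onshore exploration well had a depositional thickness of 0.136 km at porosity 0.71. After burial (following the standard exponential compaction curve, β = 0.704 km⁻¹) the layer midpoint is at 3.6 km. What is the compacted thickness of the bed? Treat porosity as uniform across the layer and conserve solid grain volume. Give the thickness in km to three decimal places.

0.042 km

Porosity at 3.6 km: φ = 0.71·exp(−0.704×3.6) = 0.0563
Solid-volume conservation: h(1−φ) = h₀(1−φ₀) ⇒ h = h₀·(1−φ₀)/(1−φ)
h = 0.136 × (1 − 0.71)/(1 − 0.0563) = 0.136 × 0.3073 = 0.0418 km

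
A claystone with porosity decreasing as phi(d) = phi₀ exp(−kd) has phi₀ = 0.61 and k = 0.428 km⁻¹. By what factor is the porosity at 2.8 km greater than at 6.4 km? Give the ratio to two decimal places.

4.67

phi(d₁)/phi(d₂) = e^(−k·d₁)/e^(−k·d₂) = e^{k(d₂−d₁)}
= exp(0.428 × 3.6) = exp(1.541) = 4.6683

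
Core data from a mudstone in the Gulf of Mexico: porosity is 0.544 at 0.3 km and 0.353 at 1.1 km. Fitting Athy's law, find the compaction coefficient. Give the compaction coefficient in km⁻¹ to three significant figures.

Athy: n(z) = n₀ e^(−kz) ⇒ n₁/n₂ = e^{k(z₂−z₁)} ⇒ k = ln(n₁/n₂)/(z₂−z₁)
k = ln(0.544/0.353) / (1.1 − 0.3) = ln(1.541) / 0.8 = 0.4325 / 0.8 = 0.5406 km⁻¹

0.541 km⁻¹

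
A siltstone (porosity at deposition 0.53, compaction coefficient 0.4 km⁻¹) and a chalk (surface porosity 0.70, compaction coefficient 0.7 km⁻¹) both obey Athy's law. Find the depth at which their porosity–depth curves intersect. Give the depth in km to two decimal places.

0.93 km

Set n₀ₐ e^(−βₐZ) = n₀ᵦ e^(−βᵦZ) ⇒ ln(n₀ₐ/n₀ᵦ) = (βₐ − βᵦ)·Z
Z = ln(0.53/0.7) / (0.4 − 0.7) = -0.2782 / -0.3 = 0.927 km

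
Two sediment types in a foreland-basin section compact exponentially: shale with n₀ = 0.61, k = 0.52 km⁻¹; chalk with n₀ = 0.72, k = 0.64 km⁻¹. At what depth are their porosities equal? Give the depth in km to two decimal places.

Set n₀ₐ e^(−kₐZ) = n₀ᵦ e^(−kᵦZ) ⇒ ln(n₀ₐ/n₀ᵦ) = (kₐ − kᵦ)·Z
Z = ln(0.61/0.72) / (0.52 − 0.64) = -0.1658 / -0.12 = 1.382 km

1.38 km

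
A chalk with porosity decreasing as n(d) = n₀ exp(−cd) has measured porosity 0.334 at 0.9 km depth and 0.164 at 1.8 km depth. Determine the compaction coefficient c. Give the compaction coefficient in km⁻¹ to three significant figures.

Athy: n(d) = n₀ e^(−cd) ⇒ n₁/n₂ = e^{c(d₂−d₁)} ⇒ c = ln(n₁/n₂)/(d₂−d₁)
c = ln(0.334/0.164) / (1.8 − 0.9) = ln(2.037) / 0.9 = 0.7113 / 0.9 = 0.7903 km⁻¹

0.790 km⁻¹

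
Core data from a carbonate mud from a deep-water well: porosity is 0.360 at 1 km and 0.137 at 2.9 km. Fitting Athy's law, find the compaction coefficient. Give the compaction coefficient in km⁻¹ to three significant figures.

0.508 km⁻¹

Athy: n(z) = n₀ e^(−kz) ⇒ n₁/n₂ = e^{k(z₂−z₁)} ⇒ k = ln(n₁/n₂)/(z₂−z₁)
k = ln(0.36/0.137) / (2.9 − 1) = ln(2.628) / 1.9 = 0.9661 / 1.9 = 0.5085 km⁻¹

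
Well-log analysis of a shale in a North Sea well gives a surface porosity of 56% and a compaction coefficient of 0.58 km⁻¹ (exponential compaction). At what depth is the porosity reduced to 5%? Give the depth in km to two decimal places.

Invert Athy's law: Z = ln(n₀/n) / c
Z = ln(0.56/0.05) / 0.58 = ln(11.2) / 0.58 = 2.4159 / 0.58 = 4.165 km

4.17 km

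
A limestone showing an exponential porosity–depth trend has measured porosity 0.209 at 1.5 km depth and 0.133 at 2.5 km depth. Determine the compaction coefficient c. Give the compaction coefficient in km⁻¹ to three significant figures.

0.452 km⁻¹

Athy: phi(Z) = phi₀ e^(−cZ) ⇒ phi₁/phi₂ = e^{c(Z₂−Z₁)} ⇒ c = ln(phi₁/phi₂)/(Z₂−Z₁)
c = ln(0.209/0.133) / (2.5 − 1.5) = ln(1.571) / 1 = 0.4520 / 1 = 0.452 km⁻¹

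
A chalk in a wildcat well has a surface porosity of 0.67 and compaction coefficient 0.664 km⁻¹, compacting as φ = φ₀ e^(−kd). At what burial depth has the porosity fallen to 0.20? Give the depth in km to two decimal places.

1.82 km

Invert Athy's law: d = ln(φ₀/φ) / k
d = ln(0.67/0.2) / 0.664 = ln(3.35) / 0.664 = 1.2090 / 0.664 = 1.821 km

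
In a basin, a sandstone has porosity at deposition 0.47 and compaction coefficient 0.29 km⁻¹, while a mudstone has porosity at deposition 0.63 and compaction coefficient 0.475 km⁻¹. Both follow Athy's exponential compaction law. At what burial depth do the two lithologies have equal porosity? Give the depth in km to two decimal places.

1.58 km

Set n₀ₐ e^(−βₐz) = n₀ᵦ e^(−βᵦz) ⇒ ln(n₀ₐ/n₀ᵦ) = (βₐ − βᵦ)·z
z = ln(0.47/0.63) / (0.29 − 0.475) = -0.2930 / -0.185 = 1.584 km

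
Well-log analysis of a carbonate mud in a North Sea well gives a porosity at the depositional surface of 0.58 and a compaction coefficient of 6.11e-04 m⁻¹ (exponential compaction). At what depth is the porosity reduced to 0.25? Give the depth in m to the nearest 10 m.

Working in km (1 km = 1000 m; c in km⁻¹ = c in m⁻¹ × 1000):
Invert Athy's law: z = ln(n₀/n) / c
z = ln(0.58/0.25) / 0.611 = ln(2.32) / 0.611 = 0.8416 / 0.611 = 1.377 km

1380 m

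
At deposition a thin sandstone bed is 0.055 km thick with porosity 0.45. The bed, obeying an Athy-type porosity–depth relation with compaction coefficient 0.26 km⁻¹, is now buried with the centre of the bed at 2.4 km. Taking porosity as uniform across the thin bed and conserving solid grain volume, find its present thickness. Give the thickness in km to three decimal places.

0.040 km

Porosity at 2.4 km: φ = 0.45·exp(−0.26×2.4) = 0.2411
Solid-volume conservation: h(1−φ) = h₀(1−φ₀) ⇒ h = h₀·(1−φ₀)/(1−φ)
h = 0.055 × (1 − 0.45)/(1 − 0.2411) = 0.055 × 0.7247 = 0.0399 km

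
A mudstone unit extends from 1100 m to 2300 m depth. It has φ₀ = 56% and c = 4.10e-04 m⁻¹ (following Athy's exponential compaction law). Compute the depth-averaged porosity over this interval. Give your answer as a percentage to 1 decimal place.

Working in km (1 km = 1000 m; c in km⁻¹ = c in m⁻¹ × 1000):
⟨φ⟩ = (1/(Z₂−Z₁)) ∫ φ₀ e^(−cZ) dZ = φ₀·(e^(−c·Z₁) − e^(−c·Z₂)) / (c·(Z₂−Z₁))
e^(−0.41×1.1) = 0.6370; e^(−0.41×2.3) = 0.3895
⟨φ⟩ = 0.56 × (0.6370 − 0.3895) / (0.41 × 1.2) = 0.56 × 0.5031 = 0.2817

28.2%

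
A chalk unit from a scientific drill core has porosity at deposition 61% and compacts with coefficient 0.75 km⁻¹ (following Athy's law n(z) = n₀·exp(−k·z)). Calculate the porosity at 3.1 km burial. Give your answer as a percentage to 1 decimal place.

6.0%

n = n₀·exp(−k·z) = 0.61 × exp(−0.75 × 3.1) = 0.61 × exp(−2.325)
  = 0.61 × 0.0978 = 0.0596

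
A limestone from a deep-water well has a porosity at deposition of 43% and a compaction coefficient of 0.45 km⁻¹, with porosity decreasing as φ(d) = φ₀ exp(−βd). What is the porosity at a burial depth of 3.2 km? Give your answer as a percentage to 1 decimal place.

φ = φ₀·exp(−β·d) = 0.43 × exp(−0.45 × 3.2) = 0.43 × exp(−1.44)
  = 0.43 × 0.2369 = 0.1019

10.2%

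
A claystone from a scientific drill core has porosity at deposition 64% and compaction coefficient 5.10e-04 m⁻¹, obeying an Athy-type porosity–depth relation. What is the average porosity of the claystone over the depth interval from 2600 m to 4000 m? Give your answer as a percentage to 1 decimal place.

12.1%

Working in km (1 km = 1000 m; c in km⁻¹ = c in m⁻¹ × 1000):
⟨phi⟩ = (1/(Z₂−Z₁)) ∫ phi₀ e^(−cZ) dZ = phi₀·(e^(−c·Z₁) − e^(−c·Z₂)) / (c·(Z₂−Z₁))
e^(−0.51×2.6) = 0.2655; e^(−0.51×4) = 0.1300
⟨phi⟩ = 0.64 × (0.2655 − 0.1300) / (0.51 × 1.4) = 0.64 × 0.1898 = 0.1215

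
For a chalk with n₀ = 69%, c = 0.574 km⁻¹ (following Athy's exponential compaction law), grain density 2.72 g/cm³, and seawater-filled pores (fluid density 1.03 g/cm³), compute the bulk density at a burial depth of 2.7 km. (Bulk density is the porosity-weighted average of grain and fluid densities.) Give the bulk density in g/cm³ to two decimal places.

Porosity at depth: n = 0.69·exp(−0.574×2.7) = 0.69×0.2123 = 0.1465
Bulk density: ρ_b = (1−n)ρ_g + n·ρ_f = 0.8535×2.72 + 0.1465×1.03
       = 2.322 + 0.151 = 2.472 g/cm³

2.47 g/cm³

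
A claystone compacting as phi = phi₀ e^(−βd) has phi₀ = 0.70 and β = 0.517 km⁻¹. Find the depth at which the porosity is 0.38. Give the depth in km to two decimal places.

1.18 km

Invert Athy's law: d = ln(phi₀/phi) / β
d = ln(0.7/0.38) / 0.517 = ln(1.842) / 0.517 = 0.6109 / 0.517 = 1.182 km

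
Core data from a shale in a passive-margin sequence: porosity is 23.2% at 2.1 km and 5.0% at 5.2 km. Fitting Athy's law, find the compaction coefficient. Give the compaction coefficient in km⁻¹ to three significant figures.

Athy: φ(z) = φ₀ e^(−kz) ⇒ φ₁/φ₂ = e^{k(z₂−z₁)} ⇒ k = ln(φ₁/φ₂)/(z₂−z₁)
k = ln(0.232/0.05) / (5.2 − 2.1) = ln(4.64) / 3.1 = 1.5347 / 3.1 = 0.4951 km⁻¹

0.495 km⁻¹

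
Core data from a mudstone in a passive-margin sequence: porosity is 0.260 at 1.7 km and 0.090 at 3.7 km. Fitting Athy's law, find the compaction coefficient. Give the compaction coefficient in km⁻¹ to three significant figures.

0.530 km⁻¹

Athy: φ(z) = φ₀ e^(−cz) ⇒ φ₁/φ₂ = e^{c(z₂−z₁)} ⇒ c = ln(φ₁/φ₂)/(z₂−z₁)
c = ln(0.26/0.09) / (3.7 − 1.7) = ln(2.889) / 2 = 1.0609 / 2 = 0.5304 km⁻¹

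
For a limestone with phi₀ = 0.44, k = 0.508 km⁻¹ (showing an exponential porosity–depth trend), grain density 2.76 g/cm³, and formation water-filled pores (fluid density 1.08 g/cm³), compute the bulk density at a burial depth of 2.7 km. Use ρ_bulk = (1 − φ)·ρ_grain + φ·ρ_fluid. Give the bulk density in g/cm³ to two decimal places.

Porosity at depth: phi = 0.44·exp(−0.508×2.7) = 0.44×0.2537 = 0.1116
Bulk density: ρ_b = (1−phi)ρ_g + phi·ρ_f = 0.8884×2.76 + 0.1116×1.08
       = 2.452 + 0.121 = 2.572 g/cm³

2.57 g/cm³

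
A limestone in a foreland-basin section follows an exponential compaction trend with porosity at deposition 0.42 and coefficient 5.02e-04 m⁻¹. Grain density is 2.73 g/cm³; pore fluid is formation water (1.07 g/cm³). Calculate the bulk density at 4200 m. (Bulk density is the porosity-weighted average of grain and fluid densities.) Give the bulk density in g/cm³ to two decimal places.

Working in km (1 km = 1000 m; β in km⁻¹ = β in m⁻¹ × 1000):
Porosity at depth: phi = 0.42·exp(−0.502×4.2) = 0.42×0.1214 = 0.0510
Bulk density: ρ_b = (1−phi)ρ_g + phi·ρ_f = 0.9490×2.73 + 0.0510×1.07
       = 2.591 + 0.055 = 2.645 g/cm³

2.65 g/cm³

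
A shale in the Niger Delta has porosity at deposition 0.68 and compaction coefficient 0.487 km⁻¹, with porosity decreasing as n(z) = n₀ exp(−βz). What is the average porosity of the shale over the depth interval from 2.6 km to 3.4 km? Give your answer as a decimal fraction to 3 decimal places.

0.159

⟨n⟩ = (1/(z₂−z₁)) ∫ n₀ e^(−βz) dz = n₀·(e^(−β·z₁) − e^(−β·z₂)) / (β·(z₂−z₁))
e^(−0.487×2.6) = 0.2819; e^(−0.487×3.4) = 0.1909
⟨n⟩ = 0.68 × (0.2819 − 0.1909) / (0.487 × 0.8) = 0.68 × 0.2335 = 0.1588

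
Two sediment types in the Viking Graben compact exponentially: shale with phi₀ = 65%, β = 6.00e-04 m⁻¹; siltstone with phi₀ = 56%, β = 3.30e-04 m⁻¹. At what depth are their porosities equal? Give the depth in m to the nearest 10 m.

550 m

Working in km (1 km = 1000 m; β in km⁻¹ = β in m⁻¹ × 1000):
Set phi₀ₐ e^(−βₐd) = phi₀ᵦ e^(−βᵦd) ⇒ ln(phi₀ₐ/phi₀ᵦ) = (βₐ − βᵦ)·d
d = ln(0.65/0.56) / (0.6 − 0.33) = 0.1490 / 0.27 = 0.552 km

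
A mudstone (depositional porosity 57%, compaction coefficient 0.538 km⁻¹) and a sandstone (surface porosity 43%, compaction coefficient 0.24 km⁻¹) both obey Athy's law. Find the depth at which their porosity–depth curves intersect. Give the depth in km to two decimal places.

0.95 km

Set n₀ₐ e^(−kₐd) = n₀ᵦ e^(−kᵦd) ⇒ ln(n₀ₐ/n₀ᵦ) = (kₐ − kᵦ)·d
d = ln(0.57/0.43) / (0.538 − 0.24) = 0.2819 / 0.298 = 0.946 km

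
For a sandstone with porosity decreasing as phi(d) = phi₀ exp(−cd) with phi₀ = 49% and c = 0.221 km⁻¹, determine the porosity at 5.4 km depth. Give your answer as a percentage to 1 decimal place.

14.9%

phi = phi₀·exp(−c·d) = 0.49 × exp(−0.221 × 5.4) = 0.49 × exp(−1.193)
  = 0.49 × 0.3032 = 0.1486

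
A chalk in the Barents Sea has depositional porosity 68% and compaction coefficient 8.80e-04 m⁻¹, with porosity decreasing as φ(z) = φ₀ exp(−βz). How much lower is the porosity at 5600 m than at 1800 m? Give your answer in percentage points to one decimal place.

13.5 percentage points

Working in km (1 km = 1000 m; β in km⁻¹ = β in m⁻¹ × 1000):
φ(1.8) = 0.68·e^(−0.88×1.8) = 0.1395
φ(5.6) = 0.68·e^(−0.88×5.6) = 0.0049
Δφ = 0.1395 − 0.0049 = 0.1346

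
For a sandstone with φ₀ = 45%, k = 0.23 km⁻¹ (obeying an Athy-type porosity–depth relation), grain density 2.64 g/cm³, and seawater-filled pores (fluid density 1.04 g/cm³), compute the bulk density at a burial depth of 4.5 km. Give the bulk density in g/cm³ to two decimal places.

2.38 g/cm³

Porosity at depth: φ = 0.45·exp(−0.23×4.5) = 0.45×0.3552 = 0.1599
Bulk density: ρ_b = (1−φ)ρ_g + φ·ρ_f = 0.8401×2.64 + 0.1599×1.04
       = 2.218 + 0.166 = 2.384 g/cm³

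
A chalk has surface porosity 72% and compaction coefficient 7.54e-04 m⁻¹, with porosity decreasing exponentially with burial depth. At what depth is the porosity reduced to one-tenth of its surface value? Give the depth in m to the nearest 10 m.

3050 m

Working in km (1 km = 1000 m; k in km⁻¹ = k in m⁻¹ × 1000):
n/n₀ = 1/10 ⇒ exp(−k·d) = 1/10 ⇒ d = ln(10) / k
d = 2.3026 / 0.754 = 3.054 km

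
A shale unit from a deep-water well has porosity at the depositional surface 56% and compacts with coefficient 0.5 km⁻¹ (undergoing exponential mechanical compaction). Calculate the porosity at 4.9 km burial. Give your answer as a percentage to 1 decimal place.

4.8%

φ = φ₀·exp(−c·Z) = 0.56 × exp(−0.5 × 4.9) = 0.56 × exp(−2.45)
  = 0.56 × 0.0863 = 0.0483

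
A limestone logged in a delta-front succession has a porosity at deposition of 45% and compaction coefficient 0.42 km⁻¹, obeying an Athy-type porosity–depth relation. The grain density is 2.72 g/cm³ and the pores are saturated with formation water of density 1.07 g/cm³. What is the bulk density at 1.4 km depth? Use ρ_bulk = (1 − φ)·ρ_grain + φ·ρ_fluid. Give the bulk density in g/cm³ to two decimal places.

Porosity at depth: n = 0.45·exp(−0.42×1.4) = 0.45×0.5554 = 0.2499
Bulk density: ρ_b = (1−n)ρ_g + n·ρ_f = 0.7501×2.72 + 0.2499×1.07
       = 2.040 + 0.267 = 2.308 g/cm³

2.31 g/cm³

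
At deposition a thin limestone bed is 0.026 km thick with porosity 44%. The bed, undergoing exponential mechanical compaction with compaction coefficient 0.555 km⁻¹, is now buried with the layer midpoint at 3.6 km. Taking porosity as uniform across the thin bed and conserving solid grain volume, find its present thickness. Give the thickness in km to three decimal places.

0.015 km

Porosity at 3.6 km: phi = 0.44·exp(−0.555×3.6) = 0.0597
Solid-volume conservation: h(1−phi) = h₀(1−phi₀) ⇒ h = h₀·(1−phi₀)/(1−phi)
h = 0.026 × (1 − 0.44)/(1 − 0.0597) = 0.026 × 0.5955 = 0.0155 km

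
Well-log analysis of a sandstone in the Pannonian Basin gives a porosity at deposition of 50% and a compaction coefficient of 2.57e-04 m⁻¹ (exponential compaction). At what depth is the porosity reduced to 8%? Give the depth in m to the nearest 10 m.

Working in km (1 km = 1000 m; c in km⁻¹ = c in m⁻¹ × 1000):
Invert Athy's law: Z = ln(n₀/n) / c
Z = ln(0.5/0.08) / 0.257 = ln(6.25) / 0.257 = 1.8326 / 0.257 = 7.131 km

7130 m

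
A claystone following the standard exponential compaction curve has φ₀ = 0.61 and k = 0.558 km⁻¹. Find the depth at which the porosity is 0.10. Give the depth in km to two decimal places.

Invert Athy's law: d = ln(φ₀/φ) / k
d = ln(0.61/0.1) / 0.558 = ln(6.1) / 0.558 = 1.8083 / 0.558 = 3.241 km

3.24 km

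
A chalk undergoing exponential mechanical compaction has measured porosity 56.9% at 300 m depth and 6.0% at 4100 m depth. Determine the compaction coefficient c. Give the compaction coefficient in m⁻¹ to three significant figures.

0.000592 m⁻¹

Working in km (1 km = 1000 m; c in km⁻¹ = c in m⁻¹ × 1000):
Athy: n(Z) = n₀ e^(−cZ) ⇒ n₁/n₂ = e^{c(Z₂−Z₁)} ⇒ c = ln(n₁/n₂)/(Z₂−Z₁)
c = ln(0.569/0.06) / (4.1 − 0.3) = ln(9.483) / 3.8 = 2.2495 / 3.8 = 0.592 km⁻¹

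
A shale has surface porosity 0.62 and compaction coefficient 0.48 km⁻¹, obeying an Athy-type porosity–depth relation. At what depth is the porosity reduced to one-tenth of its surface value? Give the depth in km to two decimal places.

4.80 km

φ/φ₀ = 1/10 ⇒ exp(−β·Z) = 1/10 ⇒ Z = ln(10) / β
Z = 2.3026 / 0.48 = 4.797 km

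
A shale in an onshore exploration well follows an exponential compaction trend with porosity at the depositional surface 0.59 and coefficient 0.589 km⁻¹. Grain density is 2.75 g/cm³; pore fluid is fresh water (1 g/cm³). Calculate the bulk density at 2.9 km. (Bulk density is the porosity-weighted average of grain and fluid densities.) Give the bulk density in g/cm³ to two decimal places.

2.56 g/cm³

Porosity at depth: n = 0.59·exp(−0.589×2.9) = 0.59×0.1812 = 0.1069
Bulk density: ρ_b = (1−n)ρ_g + n·ρ_f = 0.8931×2.75 + 0.1069×1
       = 2.456 + 0.107 = 2.563 g/cm³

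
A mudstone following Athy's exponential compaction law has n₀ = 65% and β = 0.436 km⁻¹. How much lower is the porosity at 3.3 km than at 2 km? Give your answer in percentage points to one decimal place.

11.8 percentage points

n(2) = 0.65·e^(−0.436×2) = 0.2718
n(3.3) = 0.65·e^(−0.436×3.3) = 0.1542
Δn = 0.2718 − 0.1542 = 0.1176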